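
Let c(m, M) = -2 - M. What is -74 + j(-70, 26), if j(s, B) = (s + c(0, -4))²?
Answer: 4550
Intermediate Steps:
j(s, B) = (2 + s)² (j(s, B) = (s + (-2 - 1*(-4)))² = (s + (-2 + 4))² = (s + 2)² = (2 + s)²)
-74 + j(-70, 26) = -74 + (2 - 70)² = -74 + (-68)² = -74 + 4624 = 4550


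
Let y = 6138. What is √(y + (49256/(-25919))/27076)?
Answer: 2*√47233747036369855661/175445711 ≈ 78.345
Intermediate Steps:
√(y + (49256/(-25919))/27076) = √(6138 + (49256/(-25919))/27076) = √(6138 + (49256*(-1/25919))*(1/27076)) = √(6138 - 49256/25919*1/27076) = √(6138 - 12314/175445711) = √(1076885761804/175445711) = 2*√47233747036369855661/175445711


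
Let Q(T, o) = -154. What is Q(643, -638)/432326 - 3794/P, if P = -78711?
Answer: 814061675/17014405893 ≈ 0.047845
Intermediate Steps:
Q(643, -638)/432326 - 3794/P = -154/432326 - 3794/(-78711) = -154*1/432326 - 3794*(-1/78711) = -77/216163 + 3794/78711 = 814061675/17014405893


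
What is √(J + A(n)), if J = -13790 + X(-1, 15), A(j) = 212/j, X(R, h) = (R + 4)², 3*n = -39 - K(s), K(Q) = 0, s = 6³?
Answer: I*√2331745/13 ≈ 117.46*I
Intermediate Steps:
s = 216
n = -13 (n = (-39 - 1*0)/3 = (-39 + 0)/3 = (⅓)*(-39) = -13)
X(R, h) = (4 + R)²
J = -13781 (J = -13790 + (4 - 1)² = -13790 + 3² = -13790 + 9 = -13781)
√(J + A(n)) = √(-13781 + 212/(-13)) = √(-13781 + 212*(-1/13)) = √(-13781 - 212/13) = √(-179365/13) = I*√2331745/13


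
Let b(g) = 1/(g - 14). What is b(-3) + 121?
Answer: 2056/17 ≈ 120.94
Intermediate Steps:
b(g) = 1/(-14 + g)
b(-3) + 121 = 1/(-14 - 3) + 121 = 1/(-17) + 121 = -1/17 + 121 = 2056/17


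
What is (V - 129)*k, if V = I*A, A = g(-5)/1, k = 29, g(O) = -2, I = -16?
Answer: -2813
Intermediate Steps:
A = -2 (A = -2/1 = -2*1 = -2)
V = 32 (V = -16*(-2) = 32)
(V - 129)*k = (32 - 129)*29 = -97*29 = -2813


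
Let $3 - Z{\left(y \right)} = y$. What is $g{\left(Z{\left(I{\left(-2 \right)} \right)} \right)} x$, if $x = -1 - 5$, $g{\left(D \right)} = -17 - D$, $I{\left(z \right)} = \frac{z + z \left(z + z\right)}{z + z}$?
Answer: $129$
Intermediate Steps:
$I{\left(z \right)} = \frac{z + 2 z^{2}}{2 z}$ ($I{\left(z \right)} = \frac{z + z 2 z}{2 z} = \left(z + 2 z^{2}\right) \frac{1}{2 z} = \frac{z + 2 z^{2}}{2 z}$)
$Z{\left(y \right)} = 3 - y$
$x = -6$ ($x = -1 - 5 = -6$)
$g{\left(Z{\left(I{\left(-2 \right)} \right)} \right)} x = \left(-17 - \left(3 - \left(\frac{1}{2} - 2\right)\right)\right) \left(-6\right) = \left(-17 - \left(3 - - \frac{3}{2}\right)\right) \left(-6\right) = \left(-17 - \left(3 + \frac{3}{2}\right)\right) \left(-6\right) = \left(-17 - \frac{9}{2}\right) \left(-6\right) = \left(- \frac{43}{2}\right) \left(-6\right) = 129$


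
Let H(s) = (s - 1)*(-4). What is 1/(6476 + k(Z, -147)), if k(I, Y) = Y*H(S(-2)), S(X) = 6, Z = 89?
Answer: 1/9416 ≈ 0.00010620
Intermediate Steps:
H(s) = 4 - 4*s (H(s) = (-1 + s)*(-4) = 4 - 4*s)
k(I, Y) = -20*Y (k(I, Y) = Y*(4 - 4*6) = Y*(4 - 24) = Y*(-20) = -20*Y)
1/(6476 + k(Z, -147)) = 1/(6476 - 20*(-147)) = 1/(6476 + 2940) = 1/9416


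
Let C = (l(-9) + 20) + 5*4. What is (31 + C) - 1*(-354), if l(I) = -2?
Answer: 423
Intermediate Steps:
C = 38 (C = (-2 + 20) + 5*4 = 18 + 20 = 38)
(31 + C) - 1*(-354) = (31 + 38) - 1*(-354) = 69 + 354 = 423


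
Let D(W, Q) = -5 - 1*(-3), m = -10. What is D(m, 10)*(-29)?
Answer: 58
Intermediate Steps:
D(W, Q) = -2 (D(W, Q) = -5 + 3 = -2)
D(m, 10)*(-29) = -2*(-29) = 58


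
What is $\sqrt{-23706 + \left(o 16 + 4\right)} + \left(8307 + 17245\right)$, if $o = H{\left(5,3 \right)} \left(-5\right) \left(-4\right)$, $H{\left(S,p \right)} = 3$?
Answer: $25552 + i \sqrt{22742} \approx 25552.0 + 150.8 i$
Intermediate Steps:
$o = 60$ ($o = 3 \left(-5\right) \left(-4\right) = \left(-15\right) \left(-4\right) = 60$)
$\sqrt{-23706 + \left(o 16 + 4\right)} + \left(8307 + 17245\right) = \sqrt{-23706 + \left(60 \cdot 16 + 4\right)} + \left(8307 + 17245\right) = \sqrt{-23706 + \left(960 + 4\right)} + 25552 = \sqrt{-23706 + 964} + 25552 = \sqrt{-22742} + 25552 = i \sqrt{22742} + 25552 = 25552 + i \sqrt{22742}$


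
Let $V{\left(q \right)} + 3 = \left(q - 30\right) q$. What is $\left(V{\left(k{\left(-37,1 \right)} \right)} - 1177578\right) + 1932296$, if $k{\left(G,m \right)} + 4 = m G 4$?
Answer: $782379$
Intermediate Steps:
$k{\left(G,m \right)} = -4 + 4 G m$ ($k{\left(G,m \right)} = -4 + m G 4 = -4 + G m 4 = -4 + 4 G m$)
$V{\left(q \right)} = -3 + q \left(-30 + q\right)$ ($V{\left(q \right)} = -3 + \left(q - 30\right) q = -3 + \left(-30 + q\right) q = -3 + q \left(-30 + q\right)$)
$\left(V{\left(k{\left(-37,1 \right)} \right)} - 1177578\right) + 1932296 = \left(\left(-3 + \left(-4 + 4 \left(-37\right) 1\right)^{2} - 30 \left(-4 + 4 \left(-37\right) 1\right)\right) - 1177578\right) + 1932296 = \left(\left(-3 + \left(-4 - 148\right)^{2} - 30 \left(-4 - 148\right)\right) - 1177578\right) + 1932296 = \left(\left(-3 + \left(-152\right)^{2} - -4560\right) - 1177578\right) + 1932296 = \left(\left(-3 + 23104 + 4560\right) - 1177578\right) + 1932296 = \left(27661 - 1177578\right) + 1932296 = -1149917 + 1932296 = 782379$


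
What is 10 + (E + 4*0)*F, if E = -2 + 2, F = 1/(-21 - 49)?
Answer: 10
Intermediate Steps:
F = -1/70 (F = 1/(-70) = -1/70 ≈ -0.014286)
E = 0
10 + (E + 4*0)*F = 10 + (0 + 4*0)*(-1/70) = 10 + (0 + 0)*(-1/70) = 10 + 0*(-1/70) = 10 + 0 = 10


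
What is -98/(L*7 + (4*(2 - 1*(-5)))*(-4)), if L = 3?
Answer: 14/13 ≈ 1.0769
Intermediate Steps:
-98/(L*7 + (4*(2 - 1*(-5)))*(-4)) = -98/(3*7 + (4*(2 - 1*(-5)))*(-4)) = -98/(21 + (4*(2 + 5))*(-4)) = -98/(21 + (4*7)*(-4)) = -98/(21 + 28*(-4)) = -98/(21 - 112) = -98/(-91) = -98*(-1/91) = 14/13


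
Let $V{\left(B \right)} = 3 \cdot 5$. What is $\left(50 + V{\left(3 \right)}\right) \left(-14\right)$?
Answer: $-910$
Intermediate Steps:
$V{\left(B \right)} = 15$
$\left(50 + V{\left(3 \right)}\right) \left(-14\right) = \left(50 + 15\right) \left(-14\right) = 65 \left(-14\right) = -910$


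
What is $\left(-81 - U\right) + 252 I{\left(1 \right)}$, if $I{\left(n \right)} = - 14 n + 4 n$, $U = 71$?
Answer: $-2672$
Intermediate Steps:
$I{\left(n \right)} = - 10 n$
$\left(-81 - U\right) + 252 I{\left(1 \right)} = \left(-81 - 71\right) + 252 \left(\left(-10\right) 1\right) = \left(-81 - 71\right) + 252 \left(-10\right) = -152 - 2520 = -2672$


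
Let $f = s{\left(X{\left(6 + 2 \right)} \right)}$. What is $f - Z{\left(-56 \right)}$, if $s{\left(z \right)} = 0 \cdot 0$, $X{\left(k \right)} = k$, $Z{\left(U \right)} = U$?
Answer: $56$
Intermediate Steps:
$s{\left(z \right)} = 0$
$f = 0$
$f - Z{\left(-56 \right)} = 0 - -56 = 0 + 56 = 56$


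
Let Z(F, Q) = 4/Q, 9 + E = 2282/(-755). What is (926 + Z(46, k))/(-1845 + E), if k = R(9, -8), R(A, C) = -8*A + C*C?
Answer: -1397505/2804104 ≈ -0.49838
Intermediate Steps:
R(A, C) = C² - 8*A (R(A, C) = -8*A + C² = C² - 8*A)
E = -9077/755 (E = -9 + 2282/(-755) = -9 + 2282*(-1/755) = -9 - 2282/755 = -9077/755 ≈ -12.023)
k = -8 (k = (-8)² - 8*9 = 64 - 72 = -8)
(926 + Z(46, k))/(-1845 + E) = (926 + 4/(-8))/(-1845 - 9077/755) = (926 + 4*(-⅛))/(-1402052/755) = (926 - ½)*(-755/1402052) = (1851/2)*(-755/1402052) = -1397505/2804104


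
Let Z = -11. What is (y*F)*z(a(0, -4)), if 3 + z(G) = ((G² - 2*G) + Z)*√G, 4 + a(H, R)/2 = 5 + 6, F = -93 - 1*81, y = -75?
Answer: -39150 + 2048850*√14 ≈ 7.6269e+6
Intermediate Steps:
F = -174 (F = -93 - 81 = -174)
a(H, R) = 14 (a(H, R) = -8 + 2*(5 + 6) = -8 + 2*11 = -8 + 22 = 14)
z(G) = -3 + √G*(-11 + G² - 2*G) (z(G) = -3 + ((G² - 2*G) - 11)*√G = -3 + (-11 + G² - 2*G)*√G = -3 + √G*(-11 + G² - 2*G))
(y*F)*z(a(0, -4)) = (-75*(-174))*(-3 + 14^(5/2) - 11*√14 - 28*√14) = 13050*(-3 + 196*√14 - 11*√14 - 28*√14) = 13050*(-3 + 157*√14) = -39150 + 2048850*√14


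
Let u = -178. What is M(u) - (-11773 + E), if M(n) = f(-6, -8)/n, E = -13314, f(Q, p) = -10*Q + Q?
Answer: 2232716/89 ≈ 25087.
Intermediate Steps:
f(Q, p) = -9*Q
M(n) = 54/n (M(n) = (-9*(-6))/n = 54/n)
M(u) - (-11773 + E) = 54/(-178) - (-11773 - 13314) = 54*(-1/178) - 1*(-25087) = -27/89 + 25087 = 2232716/89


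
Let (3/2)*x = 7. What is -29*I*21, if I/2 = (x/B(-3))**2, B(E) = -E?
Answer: -79576/27 ≈ -2947.3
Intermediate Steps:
x = 14/3 (x = (2/3)*7 = 14/3 ≈ 4.6667)
I = 392/81 (I = 2*(14/(3*((-1*(-3)))))**2 = 2*((14/3)/3)**2 = 2*((14/3)*(1/3))**2 = 2*(14/9)**2 = 2*(196/81) = 392/81 ≈ 4.8395)
-29*I*21 = -29*392/81*21 = -11368/81*21 = -79576/27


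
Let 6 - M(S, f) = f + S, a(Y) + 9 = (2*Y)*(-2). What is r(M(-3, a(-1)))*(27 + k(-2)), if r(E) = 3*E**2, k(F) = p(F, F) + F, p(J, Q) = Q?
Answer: 13524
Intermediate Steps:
a(Y) = -9 - 4*Y (a(Y) = -9 + (2*Y)*(-2) = -9 - 4*Y)
k(F) = 2*F (k(F) = F + F = 2*F)
M(S, f) = 6 - S - f (M(S, f) = 6 - (f + S) = 6 - (S + f) = 6 + (-S - f) = 6 - S - f)
r(M(-3, a(-1)))*(27 + k(-2)) = (3*(6 - 1*(-3) - (-9 - 4*(-1)))**2)*(27 + 2*(-2)) = (3*(6 + 3 - (-9 + 4))**2)*(27 - 4) = (3*(6 + 3 - 1*(-5))**2)*23 = (3*(6 + 3 + 5)**2)*23 = (3*14**2)*23 = (3*196)*23 = 588*23 = 13524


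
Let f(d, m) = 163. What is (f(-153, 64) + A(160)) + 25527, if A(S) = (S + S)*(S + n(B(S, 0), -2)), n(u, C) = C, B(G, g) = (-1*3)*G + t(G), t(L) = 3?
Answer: 76250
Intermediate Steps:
B(G, g) = 3 - 3*G (B(G, g) = (-1*3)*G + 3 = -3*G + 3 = 3 - 3*G)
A(S) = 2*S*(-2 + S) (A(S) = (S + S)*(S - 2) = (2*S)*(-2 + S) = 2*S*(-2 + S))
(f(-153, 64) + A(160)) + 25527 = (163 + 2*160*(-2 + 160)) + 25527 = (163 + 2*160*158) + 25527 = (163 + 50560) + 25527 = 50723 + 25527 = 76250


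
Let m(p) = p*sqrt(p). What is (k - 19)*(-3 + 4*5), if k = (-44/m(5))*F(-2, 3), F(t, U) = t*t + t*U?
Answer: -323 + 1496*sqrt(5)/25 ≈ -189.19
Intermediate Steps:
F(t, U) = t**2 + U*t
m(p) = p**(3/2)
k = 88*sqrt(5)/25 (k = (-44*sqrt(5)/25)*(-2*(3 - 2)) = (-44*sqrt(5)/25)*(-2*1) = -44*sqrt(5)/25*(-2) = 88*sqrt(5)/25 ≈ 7.8710)
(k - 19)*(-3 + 4*5) = (88*sqrt(5)/25 - 19)*(-3 + 4*5) = (-19 + 88*sqrt(5)/25)*(-3 + 20) = (-19 + 88*sqrt(5)/25)*17 = -323 + 1496*sqrt(5)/25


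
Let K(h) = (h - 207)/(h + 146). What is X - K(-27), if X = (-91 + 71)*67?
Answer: -159226/119 ≈ -1338.0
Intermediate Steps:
K(h) = (-207 + h)/(146 + h)
X = -1340 (X = -20*67 = -1340)
X - K(-27) = -1340 - (-207 - 27)/(146 - 27) = -1340 - (-234)/119 = -1340 - 1*(-234/119) = -1340 + 234/119 = -159226/119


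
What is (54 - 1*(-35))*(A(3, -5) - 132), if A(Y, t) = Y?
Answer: -11481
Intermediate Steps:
(54 - 1*(-35))*(A(3, -5) - 132) = (54 - 1*(-35))*(3 - 132) = (54 + 35)*(-129) = 89*(-129) = -11481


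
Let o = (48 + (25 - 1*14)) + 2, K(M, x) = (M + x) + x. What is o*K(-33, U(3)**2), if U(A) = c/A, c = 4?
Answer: -16165/9 ≈ -1796.1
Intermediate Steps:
U(A) = 4/A
K(M, x) = M + 2*x
o = 61 (o = (48 + (25 - 14)) + 2 = (48 + 11) + 2 = 59 + 2 = 61)
o*K(-33, U(3)**2) = 61*(-33 + 2*(4/3)**2) = 61*(-33 + 2*(16/9)) = 61*(-33 + 32/9) = 61*(-265/9) = -16165/9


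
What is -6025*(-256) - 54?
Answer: 1542346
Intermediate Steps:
-6025*(-256) - 54 = -1205*(-1280) - 54 = 1542400 - 54 = 1542346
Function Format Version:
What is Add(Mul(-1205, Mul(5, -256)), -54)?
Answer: 1542346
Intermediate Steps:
Add(Mul(-1205, Mul(5, -256)), -54) = Add(Mul(-1205, -1280), -54) = Add(1542400, -54) = 1542346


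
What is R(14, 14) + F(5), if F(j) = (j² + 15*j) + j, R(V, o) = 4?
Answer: 109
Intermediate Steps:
F(j) = j² + 16*j
R(14, 14) + F(5) = 4 + 5*(16 + 5) = 4 + 5*21 = 4 + 105 = 109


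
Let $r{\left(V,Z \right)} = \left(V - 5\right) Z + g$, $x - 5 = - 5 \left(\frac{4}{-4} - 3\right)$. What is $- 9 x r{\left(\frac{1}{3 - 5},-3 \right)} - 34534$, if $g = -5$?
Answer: $- \frac{74243}{2} \approx -37122.0$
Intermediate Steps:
$x = 25$ ($x = 5 - 5 \left(\frac{4}{-4} - 3\right) = 5 - 5 \left(4 \left(- \frac{1}{4}\right) - 3\right) = 5 - 5 \left(-1 - 3\right) = 5 - -20 = 5 + 20 = 25$)
$r{\left(V,Z \right)} = -5 + Z \left(-5 + V\right)$ ($r{\left(V,Z \right)} = \left(V - 5\right) Z - 5 = \left(-5 + V\right) Z - 5 = Z \left(-5 + V\right) - 5 = -5 + Z \left(-5 + V\right)$)
$- 9 x r{\left(\frac{1}{3 - 5},-3 \right)} - 34534 = \left(-9\right) 25 \left(-5 - -15 + \frac{1}{3 - 5} \left(-3\right)\right) - 34534 = - 225 \left(-5 + 15 + \frac{1}{-2} \left(-3\right)\right) - 34534 = - 225 \left(-5 + 15 - - \frac{3}{2}\right) - 34534 = - 225 \left(-5 + 15 + \frac{3}{2}\right) - 34534 = \left(-225\right) \frac{23}{2} - 34534 = - \frac{5175}{2} - 34534 = - \frac{74243}{2}$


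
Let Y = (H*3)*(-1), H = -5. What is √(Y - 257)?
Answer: 11*I*√2 ≈ 15.556*I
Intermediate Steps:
Y = 15 (Y = -5*3*(-1) = -15*(-1) = 15)
√(Y - 257) = √(15 - 257) = √(-242) = 11*I*√2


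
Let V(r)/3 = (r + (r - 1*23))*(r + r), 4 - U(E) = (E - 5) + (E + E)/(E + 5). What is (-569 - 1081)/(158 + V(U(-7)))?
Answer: 825/56 ≈ 14.732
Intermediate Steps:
U(E) = 9 - E - 2*E/(5 + E) (U(E) = 4 - ((E - 5) + (E + E)/(E + 5)) = 4 - ((-5 + E) + (2*E)/(5 + E)) = 4 - ((-5 + E) + 2*E/(5 + E)) = 4 - (-5 + E + 2*E/(5 + E)) = 4 + (5 - E - 2*E/(5 + E)) = 9 - E - 2*E/(5 + E))
V(r) = 6*r*(-23 + 2*r) (V(r) = 3*((r + (r - 1*23))*(r + r)) = 3*((r + (r - 23))*(2*r)) = 3*((r + (-23 + r))*(2*r)) = 3*((-23 + 2*r)*(2*r)) = 3*(2*r*(-23 + 2*r)) = 6*r*(-23 + 2*r))
(-569 - 1081)/(158 + V(U(-7))) = (-569 - 1081)/(158 + 6*((45 - 1*(-7)**2 + 2*(-7))/(5 - 7))*(-23 + 2*((45 - 1*(-7)**2 + 2*(-7))/(5 - 7)))) = -1650/(158 + 6*((45 - 1*49 - 14)/(-2))*(-23 + 2*((45 - 1*49 - 14)/(-2)))) = -1650/(158 + 6*(-(45 - 49 - 14)/2)*(-23 + 2*(-(45 - 49 - 14)/2))) = -1650/(158 + 6*(-1/2*(-18))*(-23 + 2*(-1/2*(-18)))) = -1650/(158 + 6*9*(-23 + 2*9)) = -1650/(158 + 6*9*(-23 + 18)) = -1650/(158 + 6*9*(-5)) = -1650/(158 - 270) = -1650/(-112) = -1650*(-1/112) = 825/56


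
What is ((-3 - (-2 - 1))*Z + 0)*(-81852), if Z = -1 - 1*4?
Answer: 0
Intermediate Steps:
Z = -5 (Z = -1 - 4 = -5)
((-3 - (-2 - 1))*Z + 0)*(-81852) = ((-3 - (-2 - 1))*(-5) + 0)*(-81852) = ((-3 - 1*(-3))*(-5) + 0)*(-81852) = ((-3 + 3)*(-5) + 0)*(-81852) = (0*(-5) + 0)*(-81852) = (0 + 0)*(-81852) = 0*(-81852) = 0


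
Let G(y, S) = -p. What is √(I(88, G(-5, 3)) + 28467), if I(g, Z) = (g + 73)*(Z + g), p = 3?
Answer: 2*√10538 ≈ 205.31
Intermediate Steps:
G(y, S) = -3 (G(y, S) = -1*3 = -3)
I(g, Z) = (73 + g)*(Z + g)
√(I(88, G(-5, 3)) + 28467) = √((88² + 73*(-3) + 73*88 - 3*88) + 28467) = √((7744 - 219 + 6424 - 264) + 28467) = √(13685 + 28467) = √42152 = 2*√10538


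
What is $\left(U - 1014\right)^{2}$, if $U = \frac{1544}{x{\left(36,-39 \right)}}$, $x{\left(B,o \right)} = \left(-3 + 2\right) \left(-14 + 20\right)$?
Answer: $\frac{14546596}{9} \approx 1.6163 \cdot 10^{6}$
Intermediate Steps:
$x{\left(B,o \right)} = -6$ ($x{\left(B,o \right)} = \left(-1\right) 6 = -6$)
$U = - \frac{772}{3}$ ($U = \frac{1544}{-6} = 1544 \left(- \frac{1}{6}\right) = - \frac{772}{3} \approx -257.33$)
$\left(U - 1014\right)^{2} = \left(- \frac{772}{3} - 1014\right)^{2} = \left(- \frac{3814}{3}\right)^{2} = \frac{14546596}{9}$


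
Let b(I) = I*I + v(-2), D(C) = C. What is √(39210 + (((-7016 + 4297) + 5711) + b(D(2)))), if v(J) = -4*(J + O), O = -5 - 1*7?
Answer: √42262 ≈ 205.58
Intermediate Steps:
O = -12 (O = -5 - 7 = -12)
v(J) = 48 - 4*J (v(J) = -4*(J - 12) = -4*(-12 + J) = 48 - 4*J)
b(I) = 56 + I² (b(I) = I*I + (48 - 4*(-2)) = I² + (48 + 8) = I² + 56 = 56 + I²)
√(39210 + (((-7016 + 4297) + 5711) + b(D(2)))) = √(39210 + (((-7016 + 4297) + 5711) + (56 + 2²))) = √(39210 + ((-2719 + 5711) + (56 + 4))) = √(39210 + (2992 + 60)) = √(39210 + 3052) = √42262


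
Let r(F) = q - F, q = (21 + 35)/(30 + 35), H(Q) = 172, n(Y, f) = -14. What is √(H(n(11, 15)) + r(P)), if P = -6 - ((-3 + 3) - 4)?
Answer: √738790/65 ≈ 13.224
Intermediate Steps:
q = 56/65 ≈ 0.86154
P = -2 (P = -6 - (0 - 4) = -6 - 1*(-4) = -6 + 4 = -2)
r(F) = 56/65 - F
√(H(n(11, 15)) + r(P)) = √(172 + (56/65 - 1*(-2))) = √(172 + (56/65 + 2)) = √(172 + 186/65) = √(11366/65) = √738790/65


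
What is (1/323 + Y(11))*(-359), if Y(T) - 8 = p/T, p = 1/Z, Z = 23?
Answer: -234903752/81719 ≈ -2874.5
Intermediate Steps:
p = 1/23 ≈ 0.043478
Y(T) = 8 + 1/(23*T)
(1/323 + Y(11))*(-359) = (1/323 + (8 + (1/23)/11))*(-359) = (1/323 + (8 + (1/23)*(1/11)))*(-359) = (1/323 + (8 + 1/253))*(-359) = (1/323 + 2025/253)*(-359) = (654328/81719)*(-359) = -234903752/81719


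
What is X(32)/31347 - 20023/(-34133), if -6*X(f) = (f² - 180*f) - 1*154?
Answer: 655479376/1069967151 ≈ 0.61262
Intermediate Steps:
X(f) = 77/3 + 30*f - f²/6 (X(f) = -((f² - 180*f) - 1*154)/6 = -((f² - 180*f) - 154)/6 = -(-154 + f² - 180*f)/6 = 77/3 + 30*f - f²/6)
X(32)/31347 - 20023/(-34133) = (77/3 + 30*32 - ⅙*32²)/31347 - 20023/(-34133) = (77/3 + 960 - ⅙*1024)*(1/31347) - 20023*(-1/34133) = (77/3 + 960 - 512/3)*(1/31347) + 20023/34133 = 815*(1/31347) + 20023/34133 = 815/31347 + 20023/34133 = 655479376/1069967151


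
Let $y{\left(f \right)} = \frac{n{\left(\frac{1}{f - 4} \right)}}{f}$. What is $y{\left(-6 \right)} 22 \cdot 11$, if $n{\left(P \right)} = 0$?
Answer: $0$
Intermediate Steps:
$y{\left(f \right)} = 0$ ($y{\left(f \right)} = \frac{0}{f} = 0$)
$y{\left(-6 \right)} 22 \cdot 11 = 0 \cdot 22 \cdot 11 = 0 \cdot 11 = 0$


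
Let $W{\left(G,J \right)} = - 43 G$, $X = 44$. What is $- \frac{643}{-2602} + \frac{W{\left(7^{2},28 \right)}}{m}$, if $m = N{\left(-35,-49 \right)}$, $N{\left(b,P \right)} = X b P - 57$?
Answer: $\frac{43001715}{196198606} \approx 0.21917$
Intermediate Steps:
$N{\left(b,P \right)} = -57 + 44 P b$ ($N{\left(b,P \right)} = 44 b P - 57 = 44 P b - 57 = -57 + 44 P b$)
$m = 75403$ ($m = -57 + 44 \left(-49\right) \left(-35\right) = -57 + 75460 = 75403$)
$- \frac{643}{-2602} + \frac{W{\left(7^{2},28 \right)}}{m} = - \frac{643}{-2602} + \frac{\left(-43\right) 7^{2}}{75403} = \left(-643\right) \left(- \frac{1}{2602}\right) + \left(-43\right) 49 \cdot \frac{1}{75403} = \frac{643}{2602} - \frac{2107}{75403} = \frac{43001715}{196198606}$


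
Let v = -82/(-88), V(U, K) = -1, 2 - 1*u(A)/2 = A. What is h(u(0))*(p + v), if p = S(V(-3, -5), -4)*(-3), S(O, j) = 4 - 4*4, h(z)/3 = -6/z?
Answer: -14625/88 ≈ -166.19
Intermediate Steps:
u(A) = 4 - 2*A
h(z) = -18/z (h(z) = 3*(-6/z) = -18/z)
S(O, j) = -12 (S(O, j) = 4 - 16 = -12)
p = 36 (p = -12*(-3) = 36)
v = 41/44 (v = -82*(-1/88) = 41/44 ≈ 0.93182)
h(u(0))*(p + v) = (-18/(4 - 2*0))*(36 + 41/44) = -18/(4 + 0)*(1625/44) = -18/4*(1625/44) = -18*¼*(1625/44) = -9/2*1625/44 = -14625/88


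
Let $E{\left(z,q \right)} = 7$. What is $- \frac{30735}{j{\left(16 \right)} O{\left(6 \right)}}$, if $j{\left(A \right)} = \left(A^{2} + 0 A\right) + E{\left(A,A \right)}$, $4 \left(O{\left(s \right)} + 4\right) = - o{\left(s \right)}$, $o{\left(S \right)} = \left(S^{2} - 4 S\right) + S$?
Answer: $\frac{61470}{4471} \approx 13.749$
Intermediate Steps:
$o{\left(S \right)} = S^{2} - 3 S$
$O{\left(s \right)} = -4 - \frac{s \left(-3 + s\right)}{4}$ ($O{\left(s \right)} = -4 + \frac{\left(-1\right) s \left(-3 + s\right)}{4} = -4 - \frac{s \left(-3 + s\right)}{4}$)
$j{\left(A \right)} = 7 + A^{2}$ ($j{\left(A \right)} = \left(A^{2} + 0 A\right) + 7 = \left(A^{2} + 0\right) + 7 = A^{2} + 7 = 7 + A^{2}$)
$- \frac{30735}{j{\left(16 \right)} O{\left(6 \right)}} = - \frac{30735}{\left(7 + 16^{2}\right) \left(-4 - \frac{3 \left(-3 + 6\right)}{2}\right)} = - \frac{30735}{\left(7 + 256\right) \left(-4 - \frac{3}{2} \cdot 3\right)} = - \frac{30735}{263 \left(-4 - \frac{9}{2}\right)} = - \frac{30735}{263 \left(- \frac{17}{2}\right)} = - \frac{30735}{- \frac{4471}{2}} = \left(-30735\right) \left(- \frac{2}{4471}\right) = \frac{61470}{4471}$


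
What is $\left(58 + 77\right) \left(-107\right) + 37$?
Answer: $-14408$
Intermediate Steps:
$\left(58 + 77\right) \left(-107\right) + 37 = 135 \left(-107\right) + 37 = -14445 + 37 = -14408$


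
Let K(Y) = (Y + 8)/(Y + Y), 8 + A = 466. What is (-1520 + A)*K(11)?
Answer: -10089/11 ≈ -917.18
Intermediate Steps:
A = 458 (A = -8 + 466 = 458)
K(Y) = (8 + Y)/(2*Y) (K(Y) = (8 + Y)/((2*Y)) = (8 + Y)*(1/(2*Y)) = (8 + Y)/(2*Y))
(-1520 + A)*K(11) = (-1520 + 458)*((½)*(8 + 11)/11) = -531*19/11 = -1062*19/22 = -10089/11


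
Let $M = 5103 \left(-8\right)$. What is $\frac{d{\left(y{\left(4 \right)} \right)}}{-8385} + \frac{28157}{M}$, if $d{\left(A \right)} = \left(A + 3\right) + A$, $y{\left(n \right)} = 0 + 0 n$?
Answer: $- \frac{78739639}{114103080} \approx -0.69007$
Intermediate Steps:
$y{\left(n \right)} = 0$ ($y{\left(n \right)} = 0 + 0 = 0$)
$d{\left(A \right)} = 3 + 2 A$ ($d{\left(A \right)} = \left(3 + A\right) + A = 3 + 2 A$)
$M = -40824$
$\frac{d{\left(y{\left(4 \right)} \right)}}{-8385} + \frac{28157}{M} = \frac{3 + 2 \cdot 0}{-8385} + \frac{28157}{-40824} = \left(3 + 0\right) \left(- \frac{1}{8385}\right) + 28157 \left(- \frac{1}{40824}\right) = 3 \left(- \frac{1}{8385}\right) - \frac{28157}{40824} = - \frac{1}{2795} - \frac{28157}{40824} = - \frac{78739639}{114103080}$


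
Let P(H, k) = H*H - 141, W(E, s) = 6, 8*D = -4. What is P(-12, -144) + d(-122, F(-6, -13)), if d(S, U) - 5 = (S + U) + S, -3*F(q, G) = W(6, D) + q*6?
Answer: -226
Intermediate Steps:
D = -½ (D = (⅛)*(-4) = -½ ≈ -0.50000)
F(q, G) = -2 - 2*q (F(q, G) = -(6 + q*6)/3 = -(6 + 6*q)/3 = -2 - 2*q)
d(S, U) = 5 + U + 2*S (d(S, U) = 5 + ((S + U) + S) = 5 + (U + 2*S) = 5 + U + 2*S)
P(H, k) = -141 + H² (P(H, k) = H² - 141 = -141 + H²)
P(-12, -144) + d(-122, F(-6, -13)) = (-141 + (-12)²) + (5 + (-2 - 2*(-6)) + 2*(-122)) = (-141 + 144) + (5 + (-2 + 12) - 244) = 3 + (5 + 10 - 244) = 3 - 229 = -226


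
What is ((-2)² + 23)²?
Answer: 729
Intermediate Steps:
((-2)² + 23)² = (4 + 23)² = 27² = 729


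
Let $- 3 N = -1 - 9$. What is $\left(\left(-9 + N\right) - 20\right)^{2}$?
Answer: $\frac{5929}{9} \approx 658.78$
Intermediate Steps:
$N = \frac{10}{3}$ ($N = - \frac{-1 - 9}{3} = \left(- \frac{1}{3}\right) \left(-10\right) = \frac{10}{3} \approx 3.3333$)
$\left(\left(-9 + N\right) - 20\right)^{2} = \left(\left(-9 + \frac{10}{3}\right) - 20\right)^{2} = \left(- \frac{17}{3} - 20\right)^{2} = \left(- \frac{77}{3}\right)^{2} = \frac{5929}{9}$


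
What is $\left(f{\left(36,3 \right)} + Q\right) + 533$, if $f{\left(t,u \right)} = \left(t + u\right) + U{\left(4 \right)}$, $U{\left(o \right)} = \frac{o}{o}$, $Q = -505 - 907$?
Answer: $-839$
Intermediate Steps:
$Q = -1412$
$U{\left(o \right)} = 1$
$f{\left(t,u \right)} = 1 + t + u$ ($f{\left(t,u \right)} = \left(t + u\right) + 1 = 1 + t + u$)
$\left(f{\left(36,3 \right)} + Q\right) + 533 = \left(\left(1 + 36 + 3\right) - 1412\right) + 533 = \left(40 - 1412\right) + 533 = -1372 + 533 = -839$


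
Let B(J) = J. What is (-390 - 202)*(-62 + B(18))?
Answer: 26048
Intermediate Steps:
(-390 - 202)*(-62 + B(18)) = (-390 - 202)*(-62 + 18) = -592*(-44) = 26048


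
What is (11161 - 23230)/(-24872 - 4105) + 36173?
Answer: 349399030/9659 ≈ 36173.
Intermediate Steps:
(11161 - 23230)/(-24872 - 4105) + 36173 = -12069/(-28977) + 36173 = -12069*(-1/28977) + 36173 = 4023/9659 + 36173 = 349399030/9659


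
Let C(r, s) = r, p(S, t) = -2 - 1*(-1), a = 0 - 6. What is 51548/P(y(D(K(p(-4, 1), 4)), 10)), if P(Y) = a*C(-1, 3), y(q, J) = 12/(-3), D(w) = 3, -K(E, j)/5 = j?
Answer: 25774/3 ≈ 8591.3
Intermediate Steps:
a = -6
p(S, t) = -1 (p(S, t) = -2 + 1 = -1)
K(E, j) = -5*j
y(q, J) = -4 (y(q, J) = 12*(-⅓) = -4)
P(Y) = 6 (P(Y) = -6*(-1) = 6)
51548/P(y(D(K(p(-4, 1), 4)), 10)) = 51548/6 = 51548*(⅙) = 25774/3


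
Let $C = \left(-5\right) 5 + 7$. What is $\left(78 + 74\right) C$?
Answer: $-2736$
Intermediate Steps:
$C = -18$ ($C = -25 + 7 = -18$)
$\left(78 + 74\right) C = \left(78 + 74\right) \left(-18\right) = 152 \left(-18\right) = -2736$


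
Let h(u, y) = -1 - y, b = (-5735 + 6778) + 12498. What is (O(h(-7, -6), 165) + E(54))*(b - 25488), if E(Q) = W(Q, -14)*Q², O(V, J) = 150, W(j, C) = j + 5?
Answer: -2057201718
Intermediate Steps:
W(j, C) = 5 + j
b = 13541 (b = 1043 + 12498 = 13541)
E(Q) = Q²*(5 + Q) (E(Q) = (5 + Q)*Q² = Q²*(5 + Q))
(O(h(-7, -6), 165) + E(54))*(b - 25488) = (150 + 54²*(5 + 54))*(13541 - 25488) = (150 + 2916*59)*(-11947) = (150 + 172044)*(-11947) = 172194*(-11947) = -2057201718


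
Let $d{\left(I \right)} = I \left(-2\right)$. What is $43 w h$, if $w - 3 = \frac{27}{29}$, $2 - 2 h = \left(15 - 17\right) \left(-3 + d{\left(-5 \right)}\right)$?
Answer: $\frac{39216}{29} \approx 1352.3$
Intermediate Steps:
$d{\left(I \right)} = - 2 I$
$h = 8$ ($h = 1 - \frac{\left(15 - 17\right) \left(-3 - -10\right)}{2} = 1 - \frac{\left(-2\right) \left(-3 + 10\right)}{2} = 1 - \frac{\left(-2\right) 7}{2} = 1 - -7 = 1 + 7 = 8$)
$w = \frac{114}{29}$ ($w = 3 + \frac{27}{29} = \frac{114}{29} \approx 3.931$)
$43 w h = 43 \cdot \frac{114}{29} \cdot 8 = \frac{4902}{29} \cdot 8 = \frac{39216}{29}$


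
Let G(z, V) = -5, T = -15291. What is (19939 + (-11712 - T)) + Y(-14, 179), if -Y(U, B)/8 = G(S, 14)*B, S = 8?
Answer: 30678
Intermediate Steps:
Y(U, B) = 40*B (Y(U, B) = -(-40)*B = 40*B)
(19939 + (-11712 - T)) + Y(-14, 179) = (19939 + (-11712 - 1*(-15291))) + 40*179 = (19939 + (-11712 + 15291)) + 7160 = (19939 + 3579) + 7160 = 23518 + 7160 = 30678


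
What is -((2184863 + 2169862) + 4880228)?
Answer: -9234953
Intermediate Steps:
-((2184863 + 2169862) + 4880228) = -(4354725 + 4880228) = -1*9234953 = -9234953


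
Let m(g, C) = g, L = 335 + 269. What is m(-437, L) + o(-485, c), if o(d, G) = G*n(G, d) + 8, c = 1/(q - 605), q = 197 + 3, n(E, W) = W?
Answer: -34652/81 ≈ -427.80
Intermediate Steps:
L = 604
q = 200
c = -1/405 (c = 1/(200 - 605) = 1/(-405) = -1/405 ≈ -0.0024691)
o(d, G) = 8 + G*d (o(d, G) = G*d + 8 = 8 + G*d)
m(-437, L) + o(-485, c) = -437 + (8 - 1/405*(-485)) = -437 + (8 + 97/81) = -437 + 745/81 = -34652/81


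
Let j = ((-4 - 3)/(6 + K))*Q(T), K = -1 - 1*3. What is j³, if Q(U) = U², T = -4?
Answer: -175616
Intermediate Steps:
K = -4 (K = -1 - 3 = -4)
j = -56 (j = ((-4 - 3)/(6 - 4))*(-4)² = -7/2*16 = -56)
j³ = (-56)³ = -175616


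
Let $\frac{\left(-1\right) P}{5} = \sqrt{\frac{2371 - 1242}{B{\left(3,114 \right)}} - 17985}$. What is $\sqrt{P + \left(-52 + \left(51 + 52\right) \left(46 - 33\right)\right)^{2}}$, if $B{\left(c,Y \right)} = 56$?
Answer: $\frac{\sqrt{324648324 - 35 i \sqrt{14084434}}}{14} \approx 1287.0 - 0.26036 i$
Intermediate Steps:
$P = - \frac{5 i \sqrt{14084434}}{28}$ ($P = - 5 \sqrt{\frac{2371 - 1242}{56} - 17985} = - 5 \sqrt{\left(2371 - 1242\right) \frac{1}{56} - 17985} = - 5 \sqrt{1129 \cdot \frac{1}{56} - 17985} = - 5 \sqrt{\frac{1129}{56} - 17985} = - 5 \sqrt{- \frac{1006031}{56}} = - 5 \frac{i \sqrt{14084434}}{28} = - \frac{5 i \sqrt{14084434}}{28} \approx - 670.17 i$)
$\sqrt{P + \left(-52 + \left(51 + 52\right) \left(46 - 33\right)\right)^{2}} = \sqrt{- \frac{5 i \sqrt{14084434}}{28} + \left(-52 + \left(51 + 52\right) \left(46 - 33\right)\right)^{2}} = \sqrt{- \frac{5 i \sqrt{14084434}}{28} + \left(-52 + 103 \cdot 13\right)^{2}} = \sqrt{- \frac{5 i \sqrt{14084434}}{28} + \left(-52 + 1339\right)^{2}} = \sqrt{- \frac{5 i \sqrt{14084434}}{28} + 1287^{2}} = \sqrt{- \frac{5 i \sqrt{14084434}}{28} + 1656369} = \sqrt{1656369 - \frac{5 i \sqrt{14084434}}{28}}$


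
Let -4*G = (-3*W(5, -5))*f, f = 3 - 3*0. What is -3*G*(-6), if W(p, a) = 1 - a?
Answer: 243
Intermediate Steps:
f = 3 (f = 3 + 0 = 3)
G = 27/2 (G = -(-3*(1 - 1*(-5)))*3/4 = -(-3*(1 + 5))*3/4 = -(-3*6)*3/4 = -(-9)*3/2 = -1/4*(-54) = 27/2 ≈ 13.500)
-3*G*(-6) = -3*27/2*(-6) = -81/2*(-6) = 243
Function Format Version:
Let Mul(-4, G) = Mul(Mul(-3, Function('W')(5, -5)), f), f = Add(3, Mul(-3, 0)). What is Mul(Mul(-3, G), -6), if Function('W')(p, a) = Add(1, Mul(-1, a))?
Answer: 243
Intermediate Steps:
f = 3 (f = Add(3, 0) = 3)
G = Rational(27, 2) (G = Mul(Rational(-1, 4), Mul(Mul(-3, Add(1, Mul(-1, -5))), 3)) = Mul(Rational(-1, 4), Mul(Mul(-3, Add(1, 5)), 3)) = Mul(Rational(-1, 4), Mul(Mul(-3, 6), 3)) = Mul(Rational(-1, 4), Mul(-18, 3)) = Mul(Rational(-1, 4), -54) = Rational(27, 2) ≈ 13.500)
Mul(Mul(-3, G), -6) = Mul(Mul(-3, Rational(27, 2)), -6) = Mul(Rational(-81, 2), -6) = 243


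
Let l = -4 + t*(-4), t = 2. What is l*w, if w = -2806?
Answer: 33672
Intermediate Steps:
l = -12 (l = -4 + 2*(-4) = -4 - 8 = -12)
l*w = -12*(-2806) = 33672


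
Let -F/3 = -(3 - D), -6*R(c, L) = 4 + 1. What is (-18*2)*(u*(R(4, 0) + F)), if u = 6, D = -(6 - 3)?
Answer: -3708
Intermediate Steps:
D = -3 (D = -1*3 = -3)
R(c, L) = -5/6 (R(c, L) = -(4 + 1)/6 = -1/6*5 = -5/6)
F = 18 (F = -(-3)*(3 - 1*(-3)) = -(-3)*(3 + 3) = -(-3)*6 = -3*(-6) = 18)
(-18*2)*(u*(R(4, 0) + F)) = (-18*2)*(6*(-5/6 + 18)) = -216*103/6 = -36*103 = -3708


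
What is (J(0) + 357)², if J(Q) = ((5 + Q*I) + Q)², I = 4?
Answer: 145924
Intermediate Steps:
J(Q) = (5 + 5*Q)² (J(Q) = ((5 + Q*4) + Q)² = ((5 + 4*Q) + Q)² = (5 + 5*Q)²)
(J(0) + 357)² = (25*(1 + 0)² + 357)² = (25*1² + 357)² = (25*1 + 357)² = (25 + 357)² = 382² = 145924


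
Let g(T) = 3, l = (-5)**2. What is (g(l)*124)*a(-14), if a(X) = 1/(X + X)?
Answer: -93/7 ≈ -13.286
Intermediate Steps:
a(X) = 1/(2*X)
l = 25
(g(l)*124)*a(-14) = (3*124)*((1/2)/(-14)) = 372*((1/2)*(-1/14)) = 372*(-1/28) = -93/7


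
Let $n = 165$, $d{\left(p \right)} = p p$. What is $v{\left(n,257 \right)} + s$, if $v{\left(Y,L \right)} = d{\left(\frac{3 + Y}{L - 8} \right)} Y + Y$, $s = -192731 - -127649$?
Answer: $- \frac{446695773}{6889} \approx -64842.0$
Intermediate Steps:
$d{\left(p \right)} = p^{2}$
$s = -65082$ ($s = -192731 + 127649 = -65082$)
$v{\left(Y,L \right)} = Y + \frac{Y \left(3 + Y\right)^{2}}{\left(-8 + L\right)^{2}}$ ($v{\left(Y,L \right)} = \left(\frac{3 + Y}{L - 8}\right)^{2} Y + Y = \left(\frac{3 + Y}{-8 + L}\right)^{2} Y + Y = \frac{\left(3 + Y\right)^{2}}{\left(-8 + L\right)^{2}} Y + Y = \frac{Y \left(3 + Y\right)^{2}}{\left(-8 + L\right)^{2}} + Y = Y + \frac{Y \left(3 + Y\right)^{2}}{\left(-8 + L\right)^{2}}$)
$v{\left(n,257 \right)} + s = \left(165 + \frac{165 \left(3 + 165\right)^{2}}{\left(-8 + 257\right)^{2}}\right) - 65082 = \left(165 + \frac{165 \cdot 168^{2}}{62001}\right) - 65082 = \left(165 + 165 \cdot \frac{1}{62001} \cdot 28224\right) - 65082 = \left(165 + \frac{517440}{6889}\right) - 65082 = \frac{1654125}{6889} - 65082 = - \frac{446695773}{6889}$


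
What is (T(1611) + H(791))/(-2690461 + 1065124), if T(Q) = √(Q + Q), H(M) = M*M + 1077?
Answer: -626758/1625337 - √358/541779 ≈ -0.38565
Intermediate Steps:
H(M) = 1077 + M² (H(M) = M² + 1077 = 1077 + M²)
T(Q) = √2*√Q (T(Q) = √(2*Q) = √2*√Q)
(T(1611) + H(791))/(-2690461 + 1065124) = (√2*√1611 + (1077 + 791²))/(-2690461 + 1065124) = (√2*(3*√179) + (1077 + 625681))/(-1625337) = (3*√358 + 626758)*(-1/1625337) = (626758 + 3*√358)*(-1/1625337) = -626758/1625337 - √358/541779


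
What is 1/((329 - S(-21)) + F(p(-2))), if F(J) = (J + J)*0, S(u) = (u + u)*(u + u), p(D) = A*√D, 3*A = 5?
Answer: -1/1435 ≈ -0.00069686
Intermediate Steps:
A = 5/3 (A = (⅓)*5 = 5/3 ≈ 1.6667)
p(D) = 5*√D/3
S(u) = 4*u² (S(u) = (2*u)*(2*u) = 4*u²)
F(J) = 0 (F(J) = (2*J)*0 = 0)
1/((329 - S(-21)) + F(p(-2))) = 1/((329 - 4*(-21)²) + 0) = 1/((329 - 4*441) + 0) = 1/((329 - 1*1764) + 0) = 1/((329 - 1764) + 0) = 1/(-1435 + 0) = 1/(-1435) = -1/1435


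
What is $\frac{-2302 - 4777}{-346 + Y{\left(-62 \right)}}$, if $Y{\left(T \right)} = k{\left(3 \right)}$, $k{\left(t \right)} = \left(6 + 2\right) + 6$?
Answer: $\frac{7079}{332} \approx 21.322$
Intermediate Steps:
$k{\left(t \right)} = 14$ ($k{\left(t \right)} = 8 + 6 = 14$)
$Y{\left(T \right)} = 14$
$\frac{-2302 - 4777}{-346 + Y{\left(-62 \right)}} = \frac{-2302 - 4777}{-346 + 14} = - \frac{7079}{-332} = \left(-7079\right) \left(- \frac{1}{332}\right) = \frac{7079}{332}$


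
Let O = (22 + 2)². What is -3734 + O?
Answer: -3158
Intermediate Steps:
O = 576 (O = 24² = 576)
-3734 + O = -3734 + 576 = -3158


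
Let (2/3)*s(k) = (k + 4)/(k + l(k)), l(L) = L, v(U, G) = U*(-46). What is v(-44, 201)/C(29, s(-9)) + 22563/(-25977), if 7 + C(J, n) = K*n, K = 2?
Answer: -105433173/320383 ≈ -329.08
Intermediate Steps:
v(U, G) = -46*U
s(k) = 3*(4 + k)/(4*k) (s(k) = 3*((k + 4)/(k + k))/2 = 3*((4 + k)/((2*k)))/2 = 3*((4 + k)*(1/(2*k)))/2 = 3*((4 + k)/(2*k))/2 = 3*(4 + k)/(4*k))
C(J, n) = -7 + 2*n
v(-44, 201)/C(29, s(-9)) + 22563/(-25977) = (-46*(-44))/(-7 + 2*(3/4 + 3/(-9))) + 22563/(-25977) = 2024/(-7 + 2*(3/4 + 3*(-1/9))) + 22563*(-1/25977) = 2024/(-7 + 2*(3/4 - 1/3)) - 7521/8659 = 2024/(-7 + 2*(5/12)) - 7521/8659 = 2024/(-7 + 5/6) - 7521/8659 = 2024/(-37/6) - 7521/8659 = 2024*(-6/37) - 7521/8659 = -12144/37 - 7521/8659 = -105433173/320383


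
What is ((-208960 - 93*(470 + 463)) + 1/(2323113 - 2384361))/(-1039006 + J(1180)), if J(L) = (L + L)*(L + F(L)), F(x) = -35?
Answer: -1393293061/7835946624 ≈ -0.17781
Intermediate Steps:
J(L) = 2*L*(-35 + L) (J(L) = (L + L)*(L - 35) = (2*L)*(-35 + L) = 2*L*(-35 + L))
((-208960 - 93*(470 + 463)) + 1/(2323113 - 2384361))/(-1039006 + J(1180)) = ((-208960 - 93*(470 + 463)) + 1/(2323113 - 2384361))/(-1039006 + 2*1180*(-35 + 1180)) = ((-208960 - 93*933) + 1/(-61248))/(-1039006 + 2*1180*1145) = ((-208960 - 1*86769) - 1/61248)/(-1039006 + 2702200) = ((-208960 - 86769) - 1/61248)/1663194 = (-295729 - 1/61248)*(1/1663194) = -18112809793/61248*1/1663194 = -1393293061/7835946624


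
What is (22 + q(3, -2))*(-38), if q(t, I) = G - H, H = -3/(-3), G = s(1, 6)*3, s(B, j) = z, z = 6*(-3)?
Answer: 1254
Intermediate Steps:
z = -18
s(B, j) = -18
G = -54 (G = -18*3 = -54)
H = 1 (H = -3*(-⅓) = 1)
q(t, I) = -55 (q(t, I) = -54 - 1*1 = -54 - 1 = -55)
(22 + q(3, -2))*(-38) = (22 - 55)*(-38) = -33*(-38) = 1254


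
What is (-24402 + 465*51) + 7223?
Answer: 6536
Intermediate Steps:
(-24402 + 465*51) + 7223 = (-24402 + 23715) + 7223 = -687 + 7223 = 6536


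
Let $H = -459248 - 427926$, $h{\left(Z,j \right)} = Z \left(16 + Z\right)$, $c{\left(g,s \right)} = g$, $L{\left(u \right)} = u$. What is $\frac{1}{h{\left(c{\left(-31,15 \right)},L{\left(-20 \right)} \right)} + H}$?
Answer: $- \frac{1}{886709} \approx -1.1278 \cdot 10^{-6}$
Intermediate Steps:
$H = -887174$
$\frac{1}{h{\left(c{\left(-31,15 \right)},L{\left(-20 \right)} \right)} + H} = \frac{1}{- 31 \left(16 - 31\right) - 887174} = \frac{1}{\left(-31\right) \left(-15\right) - 887174} = \frac{1}{465 - 887174} = \frac{1}{-886709} = - \frac{1}{886709}$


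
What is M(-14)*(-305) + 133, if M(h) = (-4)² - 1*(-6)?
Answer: -6577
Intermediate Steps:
M(h) = 22 (M(h) = 16 + 6 = 22)
M(-14)*(-305) + 133 = 22*(-305) + 133 = -6710 + 133 = -6577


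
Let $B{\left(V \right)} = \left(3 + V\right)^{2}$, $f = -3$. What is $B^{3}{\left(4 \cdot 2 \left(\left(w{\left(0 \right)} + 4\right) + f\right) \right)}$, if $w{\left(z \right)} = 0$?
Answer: $1771561$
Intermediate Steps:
$B^{3}{\left(4 \cdot 2 \left(\left(w{\left(0 \right)} + 4\right) + f\right) \right)} = \left(\left(3 + 4 \cdot 2 \left(\left(0 + 4\right) - 3\right)\right)^{2}\right)^{3} = \left(\left(3 + 8 \left(4 - 3\right)\right)^{2}\right)^{3} = \left(\left(3 + 8 \cdot 1\right)^{2}\right)^{3} = \left(\left(3 + 8\right)^{2}\right)^{3} = \left(11^{2}\right)^{3} = 121^{3} = 1771561$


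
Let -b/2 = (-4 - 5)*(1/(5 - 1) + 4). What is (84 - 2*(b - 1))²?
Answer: 4489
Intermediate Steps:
b = 153/2 (b = -2*(-4 - 5)*(1/(5 - 1) + 4) = -(-18)*(1/4 + 4) = -(-18)*(¼ + 4) = -(-18)*17/4 = -2*(-153/4) = 153/2 ≈ 76.500)
(84 - 2*(b - 1))² = (84 - 2*(153/2 - 1))² = (84 - 2*151/2)² = (84 - 151)² = (-67)² = 4489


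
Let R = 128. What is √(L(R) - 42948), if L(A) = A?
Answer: 2*I*√10705 ≈ 206.93*I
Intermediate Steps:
√(L(R) - 42948) = √(128 - 42948) = √(-42820) = 2*I*√10705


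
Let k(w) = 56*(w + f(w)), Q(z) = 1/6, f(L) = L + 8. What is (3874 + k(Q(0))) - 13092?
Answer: -26254/3 ≈ -8751.3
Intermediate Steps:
f(L) = 8 + L
Q(z) = ⅙
k(w) = 448 + 112*w (k(w) = 56*(w + (8 + w)) = 56*(8 + 2*w) = 448 + 112*w)
(3874 + k(Q(0))) - 13092 = (3874 + (448 + 112*(⅙))) - 13092 = (3874 + (448 + 56/3)) - 13092 = (3874 + 1400/3) - 13092 = 13022/3 - 13092 = -26254/3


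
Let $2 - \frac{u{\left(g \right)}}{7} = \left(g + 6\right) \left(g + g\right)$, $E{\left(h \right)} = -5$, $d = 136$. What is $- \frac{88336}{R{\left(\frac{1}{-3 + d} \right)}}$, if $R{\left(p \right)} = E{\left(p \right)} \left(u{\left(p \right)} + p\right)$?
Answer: $\frac{223225072}{168995} \approx 1320.9$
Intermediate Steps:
$u{\left(g \right)} = 14 - 14 g \left(6 + g\right)$ ($u{\left(g \right)} = 14 - 7 \left(g + 6\right) \left(g + g\right) = 14 - 7 \left(6 + g\right) 2 g = 14 - 7 \cdot 2 g \left(6 + g\right) = 14 - 14 g \left(6 + g\right)$)
$R{\left(p \right)} = -70 + 70 p^{2} + 415 p$ ($R{\left(p \right)} = - 5 \left(\left(14 - 84 p - 14 p^{2}\right) + p\right) = - 5 \left(14 - 83 p - 14 p^{2}\right) = -70 + 70 p^{2} + 415 p$)
$- \frac{88336}{R{\left(\frac{1}{-3 + d} \right)}} = - \frac{88336}{-70 + 70 \left(\frac{1}{-3 + 136}\right)^{2} + \frac{415}{-3 + 136}} = - \frac{88336}{-70 + 70 \left(\frac{1}{133}\right)^{2} + \frac{415}{133}} = - \frac{88336}{-70 + \frac{70}{17689} + 415 \cdot \frac{1}{133}} = - \frac{88336}{-70 + 70 \cdot \frac{1}{17689} + \frac{415}{133}} = - \frac{88336}{-70 + \frac{10}{2527} + \frac{415}{133}} = - \frac{88336}{- \frac{168995}{2527}} = \left(-88336\right) \left(- \frac{2527}{168995}\right) = \frac{223225072}{168995}$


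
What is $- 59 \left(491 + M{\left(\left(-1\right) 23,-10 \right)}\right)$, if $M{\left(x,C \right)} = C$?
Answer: $-28379$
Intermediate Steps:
$- 59 \left(491 + M{\left(\left(-1\right) 23,-10 \right)}\right) = - 59 \left(491 - 10\right) = \left(-59\right) 481 = -28379$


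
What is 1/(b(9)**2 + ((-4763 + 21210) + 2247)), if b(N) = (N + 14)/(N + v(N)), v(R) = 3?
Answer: 144/2692465 ≈ 5.3483e-5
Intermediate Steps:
b(N) = (14 + N)/(3 + N) (b(N) = (N + 14)/(N + 3) = (14 + N)/(3 + N))
1/(b(9)**2 + ((-4763 + 21210) + 2247)) = 1/(((14 + 9)/(3 + 9))**2 + ((-4763 + 21210) + 2247)) = 1/((23/12)**2 + (16447 + 2247)) = 1/(((1/12)*23)**2 + 18694) = 1/((23/12)**2 + 18694) = 1/(529/144 + 18694) = 1/(2692465/144) = 144/2692465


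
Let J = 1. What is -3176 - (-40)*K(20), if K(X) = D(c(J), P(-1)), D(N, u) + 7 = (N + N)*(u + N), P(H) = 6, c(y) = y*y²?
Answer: -2896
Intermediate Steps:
c(y) = y³
D(N, u) = -7 + 2*N*(N + u) (D(N, u) = -7 + (N + N)*(u + N) = -7 + (2*N)*(N + u) = -7 + 2*N*(N + u))
K(X) = 7 (K(X) = -7 + 2*(1³)² + 2*1³*6 = -7 + 2*1² + 2*1*6 = -7 + 2*1 + 12 = -7 + 2 + 12 = 7)
-3176 - (-40)*K(20) = -3176 - (-40)*7 = -3176 - 1*(-280) = -3176 + 280 = -2896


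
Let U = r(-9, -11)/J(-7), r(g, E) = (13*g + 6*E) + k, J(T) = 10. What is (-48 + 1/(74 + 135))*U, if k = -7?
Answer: 10031/11 ≈ 911.91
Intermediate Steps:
r(g, E) = -7 + 6*E + 13*g (r(g, E) = (13*g + 6*E) - 7 = (6*E + 13*g) - 7 = -7 + 6*E + 13*g)
U = -19 (U = (-7 + 6*(-11) + 13*(-9))/10 = (-7 - 66 - 117)*(⅒) = -190*⅒ = -19)
(-48 + 1/(74 + 135))*U = (-48 + 1/(74 + 135))*(-19) = (-48 + 1/209)*(-19) = -10031/209*(-19) = 10031/11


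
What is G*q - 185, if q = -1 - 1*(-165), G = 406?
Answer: 66399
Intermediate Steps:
q = 164 (q = -1 + 165 = 164)
G*q - 185 = 406*164 - 185 = 66584 - 185 = 66399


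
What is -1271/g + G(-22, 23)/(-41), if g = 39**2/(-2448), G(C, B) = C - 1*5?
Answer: 14178755/6929 ≈ 2046.3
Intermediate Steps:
G(C, B) = -5 + C (G(C, B) = C - 5 = -5 + C)
g = -169/272 (g = 1521*(-1/2448) = -169/272 ≈ -0.62132)
-1271/g + G(-22, 23)/(-41) = -1271/(-169/272) + (-5 - 22)/(-41) = -1271*(-272/169) - 27*(-1/41) = 345712/169 + 27/41 = 14178755/6929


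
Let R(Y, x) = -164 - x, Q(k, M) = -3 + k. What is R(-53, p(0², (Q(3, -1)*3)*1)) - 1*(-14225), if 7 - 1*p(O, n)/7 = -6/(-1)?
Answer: 14054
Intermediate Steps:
p(O, n) = 7 (p(O, n) = 49 - (-42)/(-1) = 49 - (-42)*(-1) = 49 - 7*6 = 49 - 42 = 7)
R(-53, p(0², (Q(3, -1)*3)*1)) - 1*(-14225) = (-164 - 1*7) - 1*(-14225) = (-164 - 7) + 14225 = -171 + 14225 = 14054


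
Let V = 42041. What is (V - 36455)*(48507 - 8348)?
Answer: 224328174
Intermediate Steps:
(V - 36455)*(48507 - 8348) = (42041 - 36455)*(48507 - 8348) = 5586*40159 = 224328174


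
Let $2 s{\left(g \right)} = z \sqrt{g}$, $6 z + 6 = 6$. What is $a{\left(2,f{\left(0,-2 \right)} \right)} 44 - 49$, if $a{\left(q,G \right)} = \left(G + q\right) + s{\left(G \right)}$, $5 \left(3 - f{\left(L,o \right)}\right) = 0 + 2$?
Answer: $\frac{767}{5} \approx 153.4$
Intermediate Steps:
$z = 0$ ($z = -1 + \frac{1}{6} \cdot 6 = -1 + 1 = 0$)
$f{\left(L,o \right)} = \frac{13}{5}$ ($f{\left(L,o \right)} = 3 - \frac{0 + 2}{5} = 3 - \frac{2}{5} = \frac{13}{5}$)
$s{\left(g \right)} = 0$ ($s{\left(g \right)} = \frac{0 \sqrt{g}}{2} = \frac{1}{2} \cdot 0 = 0$)
$a{\left(q,G \right)} = G + q$ ($a{\left(q,G \right)} = \left(G + q\right) + 0 = G + q$)
$a{\left(2,f{\left(0,-2 \right)} \right)} 44 - 49 = \left(\frac{13}{5} + 2\right) 44 - 49 = \frac{23}{5} \cdot 44 - 49 = \frac{1012}{5} - 49 = \frac{767}{5}$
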